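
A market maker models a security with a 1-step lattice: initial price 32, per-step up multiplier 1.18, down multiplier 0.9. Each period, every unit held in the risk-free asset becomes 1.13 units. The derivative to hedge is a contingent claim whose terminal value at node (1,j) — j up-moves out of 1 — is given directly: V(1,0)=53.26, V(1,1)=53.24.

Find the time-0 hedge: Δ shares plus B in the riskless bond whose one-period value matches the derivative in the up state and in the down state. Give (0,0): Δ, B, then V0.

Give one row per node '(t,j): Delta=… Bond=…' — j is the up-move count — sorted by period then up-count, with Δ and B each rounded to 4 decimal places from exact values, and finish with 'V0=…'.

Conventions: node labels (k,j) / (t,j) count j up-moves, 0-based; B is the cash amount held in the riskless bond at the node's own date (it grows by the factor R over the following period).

Arbitrage-free pricing uses the up-move probability p* = (R−d)/(u−d) = 0.8214, discounting each step at R = 1.13.
Terminal payoffs: V(1,0)=53.2600, V(1,1)=53.2400
Node (0,0) S=32.0000: V=(p*·53.2400+(1−p*)·53.2600)/1.13=47.1182; Δ=(53.2400−53.2600)/(37.7600−28.8000)=-0.0022; B=V−Δ·S=47.1896
Sanity check at the root: Δ(0,0)·S0 + B(0,0) reproduces V0 = 47.1182.

(0,0): Delta=-0.0022 Bond=47.1896
V0=47.1182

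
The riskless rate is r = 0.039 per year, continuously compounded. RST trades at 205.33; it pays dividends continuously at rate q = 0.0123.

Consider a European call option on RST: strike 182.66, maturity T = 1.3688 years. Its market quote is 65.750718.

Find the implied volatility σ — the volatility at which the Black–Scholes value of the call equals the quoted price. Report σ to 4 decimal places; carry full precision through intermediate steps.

At σ = 0.5844 the Black–Scholes value reproduces the quote:
σ√T = 0.5844·√1.3688 = 0.683723
d₁ = (ln(S/K) + (r−q+σ²/2)T) / (σ√T) = (ln(205.33/182.66) + (0.039−0.0123+0.5844²/2)·1.3688) / 0.683723 = (0.116992 + 0.270286) / 0.683723 = 0.566425
d₂ = d₁ − σ√T = 0.566425 − 0.683723 = -0.117299
e^{−rT} = 0.948017
e^{−qT} = 0.983305
N(d₁) = 0.714447,  N(d₂) = 0.453312
V = S·e^{−qT}·N(d₁) − K·e^{−rT}·N(d₂) = 144.248323 − 78.497605 = 65.750718 (the observed quote) — the price is monotone increasing in volatility, hence this σ is the only solution

sigma = 0.5844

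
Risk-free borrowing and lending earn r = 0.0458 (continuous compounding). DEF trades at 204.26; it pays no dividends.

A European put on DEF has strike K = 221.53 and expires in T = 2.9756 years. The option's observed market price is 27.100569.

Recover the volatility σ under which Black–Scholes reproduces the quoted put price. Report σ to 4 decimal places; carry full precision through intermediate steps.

At σ = 0.2377 the Black–Scholes value reproduces the quote:
σ√T = 0.2377·√2.9756 = 0.410031
d₁ = (ln(S/K) + (r+σ²/2)T) / (σ√T) = (ln(204.26/221.53) + (0.0458+0.2377²/2)·2.9756) / 0.410031 = (-0.081164 + 0.220345) / 0.410031 = 0.339440
d₂ = d₁ − σ√T = 0.339440 − 0.410031 = -0.070591
e^{−rT} = 0.872596
N(−d₁) = 0.367139,  N(−d₂) = 0.528138
V = K·e^{−rT}·N(−d₂) − S·N(−d₁) = 102.092425 − 74.991856 = 27.100569 (the observed quote) — the price is monotone increasing in volatility, hence this σ is the only solution

sigma = 0.2377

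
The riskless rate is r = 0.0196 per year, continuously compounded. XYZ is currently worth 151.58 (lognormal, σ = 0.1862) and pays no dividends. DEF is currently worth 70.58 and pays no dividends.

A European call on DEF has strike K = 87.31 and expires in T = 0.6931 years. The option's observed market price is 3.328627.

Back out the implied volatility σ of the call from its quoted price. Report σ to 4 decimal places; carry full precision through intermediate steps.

At σ = 0.3505 the Black–Scholes value reproduces the quote:
σ√T = 0.3505·√0.6931 = 0.291800
d₁ = (ln(S/K) + (r+σ²/2)T) / (σ√T) = (ln(70.58/87.31) + (0.0196+0.3505²/2)·0.6931) / 0.291800 = (-0.212718 + 0.056159) / 0.291800 = -0.536530
d₂ = d₁ − σ√T = -0.536530 − 0.291800 = -0.828330
e^{−rT} = 0.986507
N(d₁) = 0.295796,  N(d₂) = 0.203742
V = S·N(d₁) − K·e^{−rT}·N(d₂) = 20.877295 − 17.548668 = 3.328627 (the observed quote) — the price is monotone increasing in volatility, hence this σ is the only solution

sigma = 0.3505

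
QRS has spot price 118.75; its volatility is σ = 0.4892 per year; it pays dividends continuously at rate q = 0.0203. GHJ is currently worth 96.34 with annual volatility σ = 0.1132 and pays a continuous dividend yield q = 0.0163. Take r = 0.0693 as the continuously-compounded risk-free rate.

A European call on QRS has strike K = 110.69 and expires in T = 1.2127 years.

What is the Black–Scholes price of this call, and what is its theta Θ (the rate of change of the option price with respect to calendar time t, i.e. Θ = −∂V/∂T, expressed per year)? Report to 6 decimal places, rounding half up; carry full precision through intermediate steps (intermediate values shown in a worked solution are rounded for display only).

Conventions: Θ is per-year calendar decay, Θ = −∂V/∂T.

price = 30.803311
Θ = -10.825245

σ√T = 0.4892·√1.2127 = 0.538720
d₁ = (ln(S/K) + (r−q+σ²/2)T) / (σ√T) = (ln(118.75/110.69) + (0.0693−0.0203+0.4892²/2)·1.2127) / 0.538720 = (0.070287 + 0.204532) / 0.538720 = 0.510133
d₂ = d₁ − σ√T = 0.510133 − 0.538720 = -0.028587
e^{−rT} = 0.919394
e^{−qT} = 0.975683
N(d₁) = 0.695021,  N(d₂) = 0.488597
Call price V = S·e^{−qT}·N(d₁) − K·e^{−rT}·N(d₂) = 80.526733 − 49.723422 = 30.803311
φ(d₁) = (1/√(2π))·e^{−d₁²/2} = 0.350268
Θ = −S·e^{−qT}·φ(d₁)·σ/(2√T) + q·S·e^{−qT}·N(d₁) − r·K·e^{−rT}·N(d₂) = −9.014105 + 1.634693 − 3.445833 = -10.825245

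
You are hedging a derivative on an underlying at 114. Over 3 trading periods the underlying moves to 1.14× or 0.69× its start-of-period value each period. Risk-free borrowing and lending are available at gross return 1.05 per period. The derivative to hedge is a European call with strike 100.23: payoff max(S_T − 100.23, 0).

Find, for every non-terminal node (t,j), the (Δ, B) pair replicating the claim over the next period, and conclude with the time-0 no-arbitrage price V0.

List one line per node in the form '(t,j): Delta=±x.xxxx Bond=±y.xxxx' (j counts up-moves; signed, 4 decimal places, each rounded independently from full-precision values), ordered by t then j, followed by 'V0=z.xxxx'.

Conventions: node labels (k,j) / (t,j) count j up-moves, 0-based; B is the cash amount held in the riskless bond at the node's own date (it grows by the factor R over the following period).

Since d<R<u, set p* = (R−d)/(u−d) = 0.8000; price each node as the discounted p*-expectation of its children.
Payoffs at expiry: V(3,0)=0.0000, V(3,1)=0.0000, V(3,2)=1.9965, V(3,3)=68.6660
  t=2,j=0: stock 54.2754 → up 61.8740 (V=0.0000), down 37.4500 (V=0.0000). Price 0.0000; hedge Δ=0.0000, bond B=0.0000.
  t=2,j=1: stock 89.6724 → up 102.2265 (V=1.9965), down 61.8740 (V=0.0000). Price 1.5212; hedge Δ=0.0495, bond B=-2.9156.
  t=2,j=2: stock 148.1544 → up 168.8960 (V=68.6660), down 102.2265 (V=1.9965). Price 52.6973; hedge Δ=1.0000, bond B=-95.4571.
  t=1,j=0: stock 78.6600 → up 89.6724 (V=1.5212), down 54.2754 (V=0.0000). Price 1.1590; hedge Δ=0.0430, bond B=-2.2214.
  t=1,j=1: stock 129.9600 → up 148.1544 (V=52.6973), down 89.6724 (V=1.5212). Price 40.4400; hedge Δ=0.8751, bond B=-73.2846.
  t=0,j=0: stock 114.0000 → up 129.9600 (V=40.4400), down 78.6600 (V=1.1590). Price 31.0322; hedge Δ=0.7657, bond B=-56.2590.
Sanity check at the root: Δ(0,0)·S0 + B(0,0) reproduces V0 = 31.0322.

(0,0): Delta=0.7657 Bond=-56.2590
(1,0): Delta=0.0430 Bond=-2.2214
(1,1): Delta=0.8751 Bond=-73.2846
(2,0): Delta=0.0000 Bond=0.0000
(2,1): Delta=0.0495 Bond=-2.9156
(2,2): Delta=1.0000 Bond=-95.4571
V0=31.0322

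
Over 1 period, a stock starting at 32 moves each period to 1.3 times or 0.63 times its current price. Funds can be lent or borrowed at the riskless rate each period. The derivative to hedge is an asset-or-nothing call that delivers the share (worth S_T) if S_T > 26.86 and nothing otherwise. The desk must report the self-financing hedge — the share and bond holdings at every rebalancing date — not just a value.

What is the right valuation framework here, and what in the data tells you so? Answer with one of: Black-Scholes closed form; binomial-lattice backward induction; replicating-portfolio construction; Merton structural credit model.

framework: replicating-portfolio construction

Key observation: since the answer must list Δ and B at each node of the 1.3/0.63 lattice on 32, the replicating-portfolio method — solving the two-state system at every node — is the one that applies.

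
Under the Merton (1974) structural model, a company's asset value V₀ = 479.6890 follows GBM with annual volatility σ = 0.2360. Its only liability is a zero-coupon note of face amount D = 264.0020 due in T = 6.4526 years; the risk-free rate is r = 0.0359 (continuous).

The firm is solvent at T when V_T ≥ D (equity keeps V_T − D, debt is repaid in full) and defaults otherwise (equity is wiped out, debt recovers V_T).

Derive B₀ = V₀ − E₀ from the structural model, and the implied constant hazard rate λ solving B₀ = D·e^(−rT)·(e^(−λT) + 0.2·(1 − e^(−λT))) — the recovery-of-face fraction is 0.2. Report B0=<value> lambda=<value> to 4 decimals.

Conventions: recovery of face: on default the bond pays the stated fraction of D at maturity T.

Apply the equity-as-call identities (strike 264.0020, horizon 6.4526 years):
d₁ = [ln(V₀/D) + (r + σ²/2)T] / (σ√T)
   = [ln(479.6890/264.0020) + (0.0359 + 0.5·0.2360²)·6.4526] / (0.2360·√6.4526)
   = [0.597181 + 0.411340] / 0.599486 = 1.682309
d₂ = d₁ − σ√T = 1.682309 − 0.599486 = 1.082823
N(d₁) = 0.953746,  N(d₂) = 0.860556,  e^(−rT) = 0.793225
E₀ = V₀·N(d₁) − D·e^(−rT)·N(d₂)
   = 479.6890·0.953746 − 264.0020·0.793225·0.860556 = 277.289550
B₀ = V₀ − E₀ = 479.6890 − 277.289550 = 202.399450
e^(−λT) = (B₀·e^(rT)/D − 0.2)/(1 − 0.2) = (202.3995·1.260676/264.0020 − 0.2)/0.8 = 0.95813600
λ = −ln(0.95813600)/6.4526 = 0.006628

B0=202.3995 lambda=0.0066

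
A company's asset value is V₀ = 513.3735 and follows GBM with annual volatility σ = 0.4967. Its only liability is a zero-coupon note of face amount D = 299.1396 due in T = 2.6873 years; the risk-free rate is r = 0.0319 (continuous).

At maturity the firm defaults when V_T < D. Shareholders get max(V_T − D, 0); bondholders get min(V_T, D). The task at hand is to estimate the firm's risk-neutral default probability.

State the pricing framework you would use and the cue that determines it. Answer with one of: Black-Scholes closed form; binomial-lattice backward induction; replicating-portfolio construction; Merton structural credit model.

Key observation: a levered firm with one bullet debt due at 2.6873 years is the canonical structural-credit setup: equity is a call on the firm's assets struck at the face value.

framework: Merton structural credit model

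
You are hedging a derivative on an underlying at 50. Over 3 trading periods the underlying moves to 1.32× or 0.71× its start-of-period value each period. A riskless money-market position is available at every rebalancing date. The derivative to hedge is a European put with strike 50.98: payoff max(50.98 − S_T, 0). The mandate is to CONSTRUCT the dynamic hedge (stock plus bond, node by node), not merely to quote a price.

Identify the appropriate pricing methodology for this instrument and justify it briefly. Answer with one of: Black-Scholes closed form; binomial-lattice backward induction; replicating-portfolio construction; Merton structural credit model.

framework: replicating-portfolio construction

Key observation: since the answer must list Δ and B at each node of the 1.32/0.71 lattice on 50, the replicating-portfolio method — solving the two-state system at every node — is the one that applies.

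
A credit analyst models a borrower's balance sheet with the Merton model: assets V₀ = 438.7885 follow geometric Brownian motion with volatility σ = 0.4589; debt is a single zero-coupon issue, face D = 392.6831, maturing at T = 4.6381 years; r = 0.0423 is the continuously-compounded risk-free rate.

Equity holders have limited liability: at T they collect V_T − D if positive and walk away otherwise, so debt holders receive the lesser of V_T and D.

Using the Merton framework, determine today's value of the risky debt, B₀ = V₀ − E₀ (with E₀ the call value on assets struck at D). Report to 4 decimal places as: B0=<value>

Equity is a call on the firm's assets struck at D = 392.6831:
d₁ = [ln(V₀/D) + (r + σ²/2)T] / (σ√T)
   = [ln(438.7885/392.6831) + (0.0423 + 0.5·0.4589²)·4.6381] / (0.4589·√4.6381)
   = [0.111015 + 0.684559] / 0.988298 = 0.804993
d₂ = d₁ − σ√T = 0.804993 − 0.988298 = -0.183306
N(d₁) = 0.789588,  N(d₂) = 0.427279,  e^(−rT) = 0.821855
E₀ = V₀·N(d₁) − D·e^(−rT)·N(d₂)
   = 438.7885·0.789588 − 392.6831·0.821855·0.427279 = 208.567043
B₀ = V₀ − E₀ = 438.7885 − 208.567043 = 230.221457

B0=230.2215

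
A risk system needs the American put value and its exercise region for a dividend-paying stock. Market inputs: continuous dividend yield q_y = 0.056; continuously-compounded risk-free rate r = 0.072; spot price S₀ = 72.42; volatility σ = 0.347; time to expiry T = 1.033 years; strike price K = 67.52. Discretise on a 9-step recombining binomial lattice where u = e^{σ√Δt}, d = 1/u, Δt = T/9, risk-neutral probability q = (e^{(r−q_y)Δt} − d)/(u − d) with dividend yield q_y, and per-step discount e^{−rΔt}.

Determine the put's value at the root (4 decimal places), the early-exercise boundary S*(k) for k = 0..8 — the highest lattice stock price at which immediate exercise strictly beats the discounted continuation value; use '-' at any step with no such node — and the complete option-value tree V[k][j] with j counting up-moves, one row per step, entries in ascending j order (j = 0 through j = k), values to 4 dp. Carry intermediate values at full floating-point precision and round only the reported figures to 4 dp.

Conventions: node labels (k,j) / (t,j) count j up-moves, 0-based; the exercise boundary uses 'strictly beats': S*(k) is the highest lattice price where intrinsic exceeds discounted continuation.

params: Δt=0.11478 u=1.12475 d=0.88909 q=0.47844 e^(-rΔt)=0.99177
t_9 payoffs: 42.3804 35.7169 27.2871 16.6230 3.1323 0.0000 0.0000 0.0000 0.0000 0.0000
t_8: node(8,0) S=28.2758 payoff=39.2442 vs cont=38.8697 → 39.2442 [stop]  node(8,1) S=35.7705 payoff=31.7495 vs cont=31.4230 → 31.7495 [stop]  node(8,2) S=45.2519 payoff=22.2681 vs cont=22.0024 → 22.2681 [stop]  node(8,3) S=57.2463 payoff=10.2737 vs cont=10.0848 → 10.2737 [stop]  node(8,4) S=72.4200 payoff=0.0000 vs cont=1.6202 → 1.6202 [wait]  node(8,5) S=91.6156 payoff=0.0000 vs cont=0.0000 → 0.0000 [wait]  node(8,6) S=115.8992 payoff=0.0000 vs cont=0.0000 → 0.0000 [wait]  node(8,7) S=146.6195 payoff=0.0000 vs cont=0.0000 → 0.0000 [wait]  node(8,8) S=185.4824 payoff=0.0000 vs cont=0.0000 → 0.0000 [wait]  ⇒ S*(8)=57.2463
t_7: node(7,0) S=31.8031 payoff=35.7169 vs cont=35.3649 → 35.7169 [stop]  node(7,1) S=40.2329 payoff=27.2871 vs cont=26.9892 → 27.2871 [stop]  node(7,2) S=50.8970 payoff=16.6230 vs cont=16.3934 → 16.6230 [stop]  node(7,3) S=64.3877 payoff=3.1323 vs cont=6.0830 → 6.0830 [wait]  node(7,4) S=81.4543 payoff=0.0000 vs cont=0.8381 → 0.8381 [wait]  node(7,5) S=103.0446 payoff=0.0000 vs cont=0.0000 → 0.0000 [wait]  node(7,6) S=130.3575 payoff=0.0000 vs cont=0.0000 → 0.0000 [wait]  node(7,7) S=164.9101 payoff=0.0000 vs cont=0.0000 → 0.0000 [wait]  ⇒ S*(7)=50.8970
t_6: node(6,0) S=35.7705 payoff=31.7495 vs cont=31.4230 → 31.7495 [stop]  node(6,1) S=45.2519 payoff=22.2681 vs cont=22.0024 → 22.2681 [stop]  node(6,2) S=57.2463 payoff=10.2737 vs cont=11.4849 → 11.4849 [wait]  node(6,3) S=72.4200 payoff=0.0000 vs cont=3.5442 → 3.5442 [wait]  node(6,4) S=91.6156 payoff=0.0000 vs cont=0.4335 → 0.4335 [wait]  node(6,5) S=115.8992 payoff=0.0000 vs cont=0.0000 → 0.0000 [wait]  node(6,6) S=146.6195 payoff=0.0000 vs cont=0.0000 → 0.0000 [wait]  ⇒ S*(6)=45.2519
t_5: node(5,0) S=40.2329 payoff=27.2871 vs cont=26.9892 → 27.2871 [stop]  node(5,1) S=50.8970 payoff=16.6230 vs cont=16.9682 → 16.9682 [wait]  node(5,2) S=64.3877 payoff=3.1323 vs cont=7.6225 → 7.6225 [wait]  node(5,3) S=81.4543 payoff=0.0000 vs cont=2.0390 → 2.0390 [wait]  node(5,4) S=103.0446 payoff=0.0000 vs cont=0.2242 → 0.2242 [wait]  node(5,5) S=130.3575 payoff=0.0000 vs cont=0.0000 → 0.0000 [wait]  ⇒ S*(5)=40.2329
t_4: node(4,0) S=45.2519 payoff=22.2681 vs cont=22.1662 → 22.2681 [stop]  node(4,1) S=57.2463 payoff=10.2737 vs cont=12.3939 → 12.3939 [wait]  node(4,2) S=72.4200 payoff=0.0000 vs cont=4.9103 → 4.9103 [wait]  node(4,3) S=91.6156 payoff=0.0000 vs cont=1.1611 → 1.1611 [wait]  node(4,4) S=115.8992 payoff=0.0000 vs cont=0.1160 → 0.1160 [wait]  ⇒ S*(4)=45.2519
t_3: node(3,0) S=50.8970 payoff=16.6230 vs cont=17.3995 → 17.3995 [wait]  node(3,1) S=64.3877 payoff=3.1323 vs cont=8.7409 → 8.7409 [wait]  node(3,2) S=81.4543 payoff=0.0000 vs cont=3.0909 → 3.0909 [wait]  node(3,3) S=103.0446 payoff=0.0000 vs cont=0.6556 → 0.6556 [wait]  ⇒ S*(3)=-
t_2: node(2,0) S=57.2463 payoff=10.2737 vs cont=13.1478 → 13.1478 [wait]  node(2,1) S=72.4200 payoff=0.0000 vs cont=5.9880 → 5.9880 [wait]  node(2,2) S=91.6156 payoff=0.0000 vs cont=1.9099 → 1.9099 [wait]  ⇒ S*(2)=-
t_1: node(1,0) S=64.3877 payoff=3.1323 vs cont=9.6422 → 9.6422 [wait]  node(1,1) S=81.4543 payoff=0.0000 vs cont=4.0036 → 4.0036 [wait]  ⇒ S*(1)=-
t_0: node(0,0) S=72.4200 payoff=0.0000 vs cont=6.8873 → 6.8873 [wait]  ⇒ S*(0)=-

price = 6.8873
boundary = - - - - 45.2519 40.2329 45.2519 50.8970 57.2463
tree:
6.8873
9.6422 4.0036
13.1478 5.9880 1.9099
17.3995 8.7409 3.0909 0.6556
22.2681 12.3939 4.9103 1.1611 0.1160
27.2871 16.9682 7.6225 2.0390 0.2242 0.0000
31.7495 22.2681 11.4849 3.5442 0.4335 0.0000 0.0000
35.7169 27.2871 16.6230 6.0830 0.8381 0.0000 0.0000 0.0000
39.2442 31.7495 22.2681 10.2737 1.6202 0.0000 0.0000 0.0000 0.0000
42.3804 35.7169 27.2871 16.6230 3.1323 0.0000 0.0000 0.0000 0.0000 0.0000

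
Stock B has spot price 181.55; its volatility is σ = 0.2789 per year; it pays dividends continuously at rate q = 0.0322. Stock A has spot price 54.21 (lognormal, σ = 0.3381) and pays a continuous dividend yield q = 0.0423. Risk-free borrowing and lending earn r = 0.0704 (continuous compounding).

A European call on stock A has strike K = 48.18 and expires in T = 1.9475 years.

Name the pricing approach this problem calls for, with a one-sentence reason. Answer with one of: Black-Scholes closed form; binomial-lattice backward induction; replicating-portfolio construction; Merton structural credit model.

framework: Black-Scholes closed form

Key observation: with stock A following a GBM at constant σ and r, the European call struck at 48.18 prices in closed form — nothing here needs a stepwise model or a balance sheet.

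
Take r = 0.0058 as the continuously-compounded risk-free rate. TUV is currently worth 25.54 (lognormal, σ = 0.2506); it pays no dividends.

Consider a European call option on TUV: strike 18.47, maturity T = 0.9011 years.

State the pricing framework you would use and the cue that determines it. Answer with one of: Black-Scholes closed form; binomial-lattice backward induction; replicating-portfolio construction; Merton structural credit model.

Key observation: a European claim on TUV (strike 18.47) — a lognormal (GBM) underlying with constant rate and volatility — has an exact closed-form value; no lattice or capital structure is involved.

framework: Black-Scholes closed form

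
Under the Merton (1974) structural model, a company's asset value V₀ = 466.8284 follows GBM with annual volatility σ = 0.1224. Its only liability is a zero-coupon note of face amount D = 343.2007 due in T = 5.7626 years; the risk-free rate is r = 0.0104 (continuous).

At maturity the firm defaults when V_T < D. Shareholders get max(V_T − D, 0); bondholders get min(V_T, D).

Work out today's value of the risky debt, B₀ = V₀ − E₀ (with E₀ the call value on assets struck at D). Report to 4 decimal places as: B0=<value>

Work the structural quantities from V₀ = 466.8284 against face 343.2007:
d₁ = [ln(V₀/D) + (r + σ²/2)T] / (σ√T)
   = [ln(466.8284/343.2007) + (0.0104 + 0.5·0.1224²)·5.7626] / (0.1224·√5.7626)
   = [0.307646 + 0.103098] / 0.293826 = 1.397915
d₂ = d₁ − σ√T = 1.397915 − 0.293826 = 1.104089
N(d₁) = 0.918931,  N(d₂) = 0.865223,  e^(−rT) = 0.941829
E₀ = V₀·N(d₁) − D·e^(−rT)·N(d₂)
   = 466.8284·0.918931 − 343.2007·0.941829·0.865223 = 149.311370
B₀ = V₀ − E₀ = 466.8284 − 149.311370 = 317.517030

B0=317.5170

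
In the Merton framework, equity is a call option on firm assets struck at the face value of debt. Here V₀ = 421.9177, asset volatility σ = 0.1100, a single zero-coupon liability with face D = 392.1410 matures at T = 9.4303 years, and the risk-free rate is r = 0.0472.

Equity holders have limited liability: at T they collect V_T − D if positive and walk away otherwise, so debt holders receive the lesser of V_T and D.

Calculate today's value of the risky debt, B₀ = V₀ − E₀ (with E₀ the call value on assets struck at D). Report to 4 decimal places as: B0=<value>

Equity is a call on the firm's assets struck at D = 392.1410:
d₁ = [ln(V₀/D) + (r + σ²/2)T] / (σ√T)
   = [ln(421.9177/392.1410) + (0.0472 + 0.5·0.1100²)·9.4303] / (0.1100·√9.4303)
   = [0.073189 + 0.502163] / 0.337797 = 1.703250
d₂ = d₁ − σ√T = 1.703250 − 0.337797 = 1.365453
N(d₁) = 0.955739,  N(d₂) = 0.913945,  e^(−rT) = 0.640754
E₀ = V₀·N(d₁) − D·e^(−rT)·N(d₂)
   = 421.9177·0.955739 − 392.1410·0.640754·0.913945 = 173.600315
B₀ = V₀ − E₀ = 421.9177 − 173.600315 = 248.317385

B0=248.3174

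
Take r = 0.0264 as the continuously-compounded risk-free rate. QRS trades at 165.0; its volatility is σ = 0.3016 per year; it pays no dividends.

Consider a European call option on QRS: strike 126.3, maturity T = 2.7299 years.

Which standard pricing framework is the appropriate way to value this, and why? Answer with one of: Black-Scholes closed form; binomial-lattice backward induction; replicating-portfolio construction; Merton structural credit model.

Key observation: the strike-126.3 call on QRS is European-exercise on a continuously-modelled lognormal underlying, so its value is a single closed-form evaluation.

framework: Black-Scholes closed form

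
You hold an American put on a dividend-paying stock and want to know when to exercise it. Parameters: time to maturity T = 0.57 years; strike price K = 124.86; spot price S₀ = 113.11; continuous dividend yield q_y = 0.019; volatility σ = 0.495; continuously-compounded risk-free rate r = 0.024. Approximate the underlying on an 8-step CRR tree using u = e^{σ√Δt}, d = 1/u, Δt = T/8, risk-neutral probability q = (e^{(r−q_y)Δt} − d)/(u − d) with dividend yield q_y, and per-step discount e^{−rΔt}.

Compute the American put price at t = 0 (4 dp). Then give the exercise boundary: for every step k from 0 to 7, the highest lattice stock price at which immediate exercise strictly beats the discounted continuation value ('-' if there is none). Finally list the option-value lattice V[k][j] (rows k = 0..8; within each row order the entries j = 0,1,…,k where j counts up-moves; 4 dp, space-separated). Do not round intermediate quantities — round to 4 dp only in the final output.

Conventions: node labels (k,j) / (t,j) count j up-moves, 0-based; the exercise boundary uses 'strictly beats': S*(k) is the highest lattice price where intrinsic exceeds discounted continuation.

price = 24.1825
boundary = - - - - 66.6760 76.0944 86.8431 99.1102
tree:
24.1825
31.5725 15.8825
40.0133 22.1067 8.8753
49.0870 29.8598 13.3869 3.7866
58.1840 38.9403 19.6616 6.3133 0.9323
66.4366 48.7656 27.9298 10.3481 1.7566 0.0000
73.6678 58.1840 38.0169 16.5820 3.3097 0.0000 0.0000
80.0039 66.4366 48.7656 25.7498 6.2361 0.0000 0.0000 0.0000
85.5559 73.6678 58.1840 38.0169 11.7500 0.0000 0.0000 0.0000 0.0000

Δt=0.07125, u=1.14126, d=0.87623, q=0.46836, disc=e^(-rΔt)=0.99829
k=8 terminal: V=max(K-S,0) → 85.5559 73.6678 58.1840 38.0169 11.7500 0.0000 0.0000 0.0000 0.0000
k=7: j=0 S=44.8561 intr=80.0039 cont=79.8513 V=80.0039[EX]; j=1 S=58.4234 intr=66.4366 cont=66.3023 V=66.4366[EX]; j=2 S=76.0944 intr=48.7656 cont=48.6552 V=48.7656[EX]; j=3 S=99.1102 intr=25.7498 cont=25.6706 V=25.7498[EX]; j=4 S=129.0874 intr=0.0000 cont=6.2361 V=6.2361[hold]; j=5 S=168.1317 intr=0.0000 cont=0.0000 V=0.0000[hold]; j=6 S=218.9854 intr=0.0000 cont=0.0000 V=0.0000[hold]; j=7 S=285.2205 intr=0.0000 cont=0.0000 V=0.0000[hold]  S*(7)=99.1102
k=6: j=0 S=51.1922 intr=73.6678 cont=73.5237 V=73.6678[EX]; j=1 S=66.6760 intr=58.1840 cont=58.0608 V=58.1840[EX]; j=2 S=86.8431 intr=38.0169 cont=37.9211 V=38.0169[EX]; j=3 S=113.1100 intr=11.7500 cont=16.5820 V=16.5820[hold]; j=4 S=147.3217 intr=0.0000 cont=3.3097 V=3.3097[hold]; j=5 S=191.8812 intr=0.0000 cont=0.0000 V=0.0000[hold]; j=6 S=249.9182 intr=0.0000 cont=0.0000 V=0.0000[hold]  S*(6)=86.8431
k=5: j=0 S=58.4234 intr=66.4366 cont=66.3023 V=66.4366[EX]; j=1 S=76.0944 intr=48.7656 cont=48.6552 V=48.7656[EX]; j=2 S=99.1102 intr=25.7498 cont=27.9298 V=27.9298[hold]; j=3 S=129.0874 intr=0.0000 cont=10.3481 V=10.3481[hold]; j=4 S=168.1317 intr=0.0000 cont=1.7566 V=1.7566[hold]; j=5 S=218.9854 intr=0.0000 cont=0.0000 V=0.0000[hold]  S*(5)=76.0944
k=4: j=0 S=66.6760 intr=58.1840 cont=58.0608 V=58.1840[EX]; j=1 S=86.8431 intr=38.0169 cont=38.9403 V=38.9403[hold]; j=2 S=113.1100 intr=11.7500 cont=19.6616 V=19.6616[hold]; j=3 S=147.3217 intr=0.0000 cont=6.3133 V=6.3133[hold]; j=4 S=191.8812 intr=0.0000 cont=0.9323 V=0.9323[hold]  S*(4)=66.6760
k=3: j=0 S=76.0944 intr=48.7656 cont=49.0870 V=49.0870[hold]; j=1 S=99.1102 intr=25.7498 cont=29.8598 V=29.8598[hold]; j=2 S=129.0874 intr=0.0000 cont=13.3869 V=13.3869[hold]; j=3 S=168.1317 intr=0.0000 cont=3.7866 V=3.7866[hold]  S*(3)=-
k=2: j=0 S=86.8431 intr=38.0169 cont=40.0133 V=40.0133[hold]; j=1 S=113.1100 intr=11.7500 cont=22.1067 V=22.1067[hold]; j=2 S=147.3217 intr=0.0000 cont=8.8753 V=8.8753[hold]  S*(2)=-
k=1: j=0 S=99.1102 intr=25.7498 cont=31.5725 V=31.5725[hold]; j=1 S=129.0874 intr=0.0000 cont=15.8825 V=15.8825[hold]  S*(1)=-
k=0: j=0 S=113.1100 intr=11.7500 cont=24.1825 V=24.1825[hold]  S*(0)=-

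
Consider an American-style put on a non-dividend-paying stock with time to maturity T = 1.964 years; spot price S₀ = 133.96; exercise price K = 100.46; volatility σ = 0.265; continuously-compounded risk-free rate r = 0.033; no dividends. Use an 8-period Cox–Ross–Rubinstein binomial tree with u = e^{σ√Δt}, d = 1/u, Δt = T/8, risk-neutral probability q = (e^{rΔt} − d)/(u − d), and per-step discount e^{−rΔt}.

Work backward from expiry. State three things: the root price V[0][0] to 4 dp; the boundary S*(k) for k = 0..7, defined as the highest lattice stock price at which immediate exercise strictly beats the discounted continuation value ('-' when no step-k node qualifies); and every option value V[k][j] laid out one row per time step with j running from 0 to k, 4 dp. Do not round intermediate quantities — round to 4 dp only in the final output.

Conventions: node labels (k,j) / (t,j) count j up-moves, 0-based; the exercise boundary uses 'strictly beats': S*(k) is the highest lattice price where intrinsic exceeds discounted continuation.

Δt=0.24550, u=1.14031, d=0.87695, q=0.49811, disc=e^(-rΔt)=0.99193
k=8 terminal: V=max(K-S,0) → 53.6019 39.5298 21.2318 0.0000 0.0000 0.0000 0.0000 0.0000 0.0000
k=7: j=0 S=53.4329 intr=47.0271 cont=46.2165 V=47.0271[EX]; j=1 S=69.4794 intr=30.9806 cont=30.1700 V=30.9806[EX]; j=2 S=90.3449 intr=10.1151 cont=10.5701 V=10.5701[hold]; j=3 S=117.4766 intr=0.0000 cont=0.0000 V=0.0000[hold]; j=4 S=152.7562 intr=0.0000 cont=0.0000 V=0.0000[hold]; j=5 S=198.6307 intr=0.0000 cont=0.0000 V=0.0000[hold]; j=6 S=258.2819 intr=0.0000 cont=0.0000 V=0.0000[hold]; j=7 S=335.8470 intr=0.0000 cont=0.0000 V=0.0000[hold]  S*(7)=69.4794
k=6: j=0 S=60.9302 intr=39.5298 cont=38.7192 V=39.5298[EX]; j=1 S=79.2282 intr=21.2318 cont=20.6460 V=21.2318[EX]; j=2 S=103.0214 intr=0.0000 cont=5.2622 V=5.2622[hold]; j=3 S=133.9600 intr=0.0000 cont=0.0000 V=0.0000[hold]; j=4 S=174.1898 intr=0.0000 cont=0.0000 V=0.0000[hold]; j=5 S=226.5011 intr=0.0000 cont=0.0000 V=0.0000[hold]; j=6 S=294.5220 intr=0.0000 cont=0.0000 V=0.0000[hold]  S*(6)=79.2282
k=5: j=0 S=69.4794 intr=30.9806 cont=30.1700 V=30.9806[EX]; j=1 S=90.3449 intr=10.1151 cont=13.1701 V=13.1701[hold]; j=2 S=117.4766 intr=0.0000 cont=2.6197 V=2.6197[hold]; j=3 S=152.7562 intr=0.0000 cont=0.0000 V=0.0000[hold]; j=4 S=198.6307 intr=0.0000 cont=0.0000 V=0.0000[hold]; j=5 S=258.2819 intr=0.0000 cont=0.0000 V=0.0000[hold]  S*(5)=69.4794
k=4: j=0 S=79.2282 intr=21.2318 cont=21.9306 V=21.9306[hold]; j=1 S=103.0214 intr=0.0000 cont=7.8510 V=7.8510[hold]; j=2 S=133.9600 intr=0.0000 cont=1.3042 V=1.3042[hold]; j=3 S=174.1898 intr=0.0000 cont=0.0000 V=0.0000[hold]; j=4 S=226.5011 intr=0.0000 cont=0.0000 V=0.0000[hold]  S*(4)=-
k=3: j=0 S=90.3449 intr=10.1151 cont=14.7971 V=14.7971[hold]; j=1 S=117.4766 intr=0.0000 cont=4.5530 V=4.5530[hold]; j=2 S=152.7562 intr=0.0000 cont=0.6493 V=0.6493[hold]; j=3 S=198.6307 intr=0.0000 cont=0.0000 V=0.0000[hold]  S*(3)=-
k=2: j=0 S=103.0214 intr=0.0000 cont=9.6162 V=9.6162[hold]; j=1 S=133.9600 intr=0.0000 cont=2.5875 V=2.5875[hold]; j=2 S=174.1898 intr=0.0000 cont=0.3232 V=0.3232[hold]  S*(2)=-
k=1: j=0 S=117.4766 intr=0.0000 cont=6.0658 V=6.0658[hold]; j=1 S=152.7562 intr=0.0000 cont=1.4479 V=1.4479[hold]  S*(1)=-
k=0: j=0 S=133.9600 intr=0.0000 cont=3.7352 V=3.7352[hold]  S*(0)=-

price = 3.7352
boundary = - - - - - 69.4794 79.2282 69.4794
tree:
3.7352
6.0658 1.4479
9.6162 2.5875 0.3232
14.7971 4.5530 0.6493 0.0000
21.9306 7.8510 1.3042 0.0000 0.0000
30.9806 13.1701 2.6197 0.0000 0.0000 0.0000
39.5298 21.2318 5.2622 0.0000 0.0000 0.0000 0.0000
47.0271 30.9806 10.5701 0.0000 0.0000 0.0000 0.0000 0.0000
53.6019 39.5298 21.2318 0.0000 0.0000 0.0000 0.0000 0.0000 0.0000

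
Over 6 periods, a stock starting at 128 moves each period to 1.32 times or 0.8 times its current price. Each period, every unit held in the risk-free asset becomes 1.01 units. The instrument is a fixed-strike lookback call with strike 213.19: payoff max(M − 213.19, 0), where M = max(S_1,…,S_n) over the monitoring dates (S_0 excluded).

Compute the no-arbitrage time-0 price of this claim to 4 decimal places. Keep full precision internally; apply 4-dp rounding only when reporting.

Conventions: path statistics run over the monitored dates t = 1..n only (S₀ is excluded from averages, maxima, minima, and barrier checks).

With p* = (R−d)/(u−d) = 0.4038, sum probability × payoff across the paths and divide by R^6.
Enumerate all 2^6 = 64 price paths (U = up ×1.32, D = down ×0.8); each path with k up-moves has probability p*^k·(1−p*)^(6−k).
DDDDDD: M=102.4000, payoff=0.0000, prob=0.044890
UDDDDD: M=168.9600, payoff=0.0000, prob=0.030409
DUDDDD: M=135.1680, payoff=0.0000, prob=0.030409
UUDDDD: M=223.0272, payoff=9.8372, prob=0.020600
DDUDDD: M=108.1344, payoff=0.0000, prob=0.030409
UDUDDD: M=178.4218, payoff=0.0000, prob=0.020600
DUUDDD: M=178.4218, payoff=0.0000, prob=0.020600
UUUDDD: M=294.3959, payoff=81.2059, prob=0.013955
DDDUDD: M=102.4000, payoff=0.0000, prob=0.030409
UDDUDD: M=168.9600, payoff=0.0000, prob=0.020600
DUDUDD: M=142.7374, payoff=0.0000, prob=0.020600
UUDUDD: M=235.5167, payoff=22.3267, prob=0.013955
DDUUDD: M=142.7374, payoff=0.0000, prob=0.020600
UDUUDD: M=235.5167, payoff=22.3267, prob=0.013955
DUUUDD: M=235.5167, payoff=22.3267, prob=0.013955
UUUUDD: M=388.6026, payoff=175.4126, prob=0.009453
DDDDUD: M=102.4000, payoff=0.0000, prob=0.030409
UDDDUD: M=168.9600, payoff=0.0000, prob=0.020600
DUDDUD: M=135.1680, payoff=0.0000, prob=0.020600
UUDDUD: M=223.0272, payoff=9.8372, prob=0.013955
DDUDUD: M=114.1899, payoff=0.0000, prob=0.020600
UDUDUD: M=188.4134, payoff=0.0000, prob=0.013955
DUUDUD: M=188.4134, payoff=0.0000, prob=0.013955
UUUDUD: M=310.8821, payoff=97.6921, prob=0.009453
DDDUUD: M=114.1899, payoff=0.0000, prob=0.020600
UDDUUD: M=188.4134, payoff=0.0000, prob=0.013955
DUDUUD: M=188.4134, payoff=0.0000, prob=0.013955
UUDUUD: M=310.8821, payoff=97.6921, prob=0.009453
DDUUUD: M=188.4134, payoff=0.0000, prob=0.013955
UDUUUD: M=310.8821, payoff=97.6921, prob=0.009453
DUUUUD: M=310.8821, payoff=97.6921, prob=0.009453
UUUUUD: M=512.9554, payoff=299.7654, prob=0.006404
DDDDDU: M=102.4000, payoff=0.0000, prob=0.030409
UDDDDU: M=168.9600, payoff=0.0000, prob=0.020600
DUDDDU: M=135.1680, payoff=0.0000, prob=0.020600
UUDDDU: M=223.0272, payoff=9.8372, prob=0.013955
DDUDDU: M=108.1344, payoff=0.0000, prob=0.020600
UDUDDU: M=178.4218, payoff=0.0000, prob=0.013955
DUUDDU: M=178.4218, payoff=0.0000, prob=0.013955
UUUDDU: M=294.3959, payoff=81.2059, prob=0.009453
DDDUDU: M=102.4000, payoff=0.0000, prob=0.020600
UDDUDU: M=168.9600, payoff=0.0000, prob=0.013955
DUDUDU: M=150.7307, payoff=0.0000, prob=0.013955
UUDUDU: M=248.7057, payoff=35.5157, prob=0.009453
DDUUDU: M=150.7307, payoff=0.0000, prob=0.013955
UDUUDU: M=248.7057, payoff=35.5157, prob=0.009453
DUUUDU: M=248.7057, payoff=35.5157, prob=0.009453
UUUUDU: M=410.3643, payoff=197.1743, prob=0.006404
DDDDUU: M=102.4000, payoff=0.0000, prob=0.020600
UDDDUU: M=168.9600, payoff=0.0000, prob=0.013955
DUDDUU: M=150.7307, payoff=0.0000, prob=0.013955
UUDDUU: M=248.7057, payoff=35.5157, prob=0.009453
DDUDUU: M=150.7307, payoff=0.0000, prob=0.013955
UDUDUU: M=248.7057, payoff=35.5157, prob=0.009453
DUUDUU: M=248.7057, payoff=35.5157, prob=0.009453
UUUDUU: M=410.3643, payoff=197.1743, prob=0.006404
DDDUUU: M=150.7307, payoff=0.0000, prob=0.013955
UDDUUU: M=248.7057, payoff=35.5157, prob=0.009453
DUDUUU: M=248.7057, payoff=35.5157, prob=0.009453
UUDUUU: M=410.3643, payoff=197.1743, prob=0.006404
DDUUUU: M=248.7057, payoff=35.5157, prob=0.009453
UDUUUU: M=410.3643, payoff=197.1743, prob=0.006404
DUUUUU: M=410.3643, payoff=197.1743, prob=0.006404
UUUUUU: M=677.1012, payoff=463.9112, prob=0.004338
Price = Σ prob·payoff / R^6 = 21.932087 / 1.061520 = 20.6610

price = 20.6610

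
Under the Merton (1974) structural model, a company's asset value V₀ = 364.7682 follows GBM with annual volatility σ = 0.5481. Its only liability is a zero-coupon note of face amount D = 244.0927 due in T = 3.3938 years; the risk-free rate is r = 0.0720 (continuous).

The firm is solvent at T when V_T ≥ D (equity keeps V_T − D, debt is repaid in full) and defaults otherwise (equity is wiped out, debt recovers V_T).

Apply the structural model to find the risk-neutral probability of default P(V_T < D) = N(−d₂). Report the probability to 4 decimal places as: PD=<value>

Equity is a call on the firm's assets struck at D = 244.0927:
d₁ = [ln(V₀/D) + (r + σ²/2)T] / (σ√T)
   = [ln(364.7682/244.0927) + (0.0720 + 0.5·0.5481²)·3.3938] / (0.5481·√3.3938)
   = [0.401714 + 0.754125] / 1.009725 = 1.144708
d₂ = d₁ − σ√T = 1.144708 − 1.009725 = 0.134983
risk-neutral PD = N(−d₂) = N(-0.134983) = 0.446313

PD=0.4463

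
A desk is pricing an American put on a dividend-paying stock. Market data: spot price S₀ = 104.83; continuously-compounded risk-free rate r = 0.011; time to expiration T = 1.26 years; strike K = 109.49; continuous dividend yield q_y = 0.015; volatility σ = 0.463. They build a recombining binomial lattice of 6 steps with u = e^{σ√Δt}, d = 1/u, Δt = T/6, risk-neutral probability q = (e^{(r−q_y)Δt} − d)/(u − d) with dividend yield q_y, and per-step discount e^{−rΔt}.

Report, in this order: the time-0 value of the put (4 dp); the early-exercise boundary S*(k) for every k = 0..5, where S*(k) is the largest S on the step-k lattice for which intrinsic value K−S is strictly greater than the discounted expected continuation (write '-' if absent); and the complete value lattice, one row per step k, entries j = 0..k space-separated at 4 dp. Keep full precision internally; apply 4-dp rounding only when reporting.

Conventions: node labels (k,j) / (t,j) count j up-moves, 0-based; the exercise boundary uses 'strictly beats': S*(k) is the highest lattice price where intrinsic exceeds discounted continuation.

price = 24.0613
boundary = - - - 55.4688 68.5795 55.4688
tree:
24.0613
32.6690 13.4591
42.8854 20.1067 5.2447
54.0212 29.2304 8.8409 0.7903
64.6255 40.9105 14.8261 1.4278 0.0000
73.2025 54.0212 24.7150 2.5794 0.0000 0.0000
80.1398 64.6255 40.9105 4.6600 0.0000 0.0000 0.0000

Δt=0.21000  u=1.23636  d=0.80882  q=0.44519  discount=0.99769
step 6 (expiry): payoffs max(K−S,0) = 80.1398 64.6255 40.9105 4.6600 0.0000 0.0000 0.0000
step 5: (k=5,j=0): S=36.2875, K−S=73.2025, hold=73.0640 ⇒ V=73.2025 exercise | (k=5,j=1): S=55.4688, K−S=54.0212, hold=53.9430 ⇒ V=54.0212 exercise | (k=5,j=2): S=84.7891, K−S=24.7009, hold=24.7150 ⇒ V=24.7150 continue | (k=5,j=3): S=129.6078, K−S=0.0000, hold=2.5794 ⇒ V=2.5794 continue | (k=5,j=4): S=198.1174, K−S=0.0000, hold=0.0000 ⇒ V=0.0000 continue | (k=5,j=5): S=302.8405, K−S=0.0000, hold=0.0000 ⇒ V=0.0000 continue  boundary S*=55.4688
step 4: (k=4,j=0): S=44.8645, K−S=64.6255, hold=64.5140 ⇒ V=64.6255 exercise | (k=4,j=1): S=68.5795, K−S=40.9105, hold=40.8798 ⇒ V=40.9105 exercise | (k=4,j=2): S=104.8300, K−S=4.6600, hold=14.8261 ⇒ V=14.8261 continue | (k=4,j=3): S=160.2422, K−S=0.0000, hold=1.4278 ⇒ V=1.4278 continue | (k=4,j=4): S=244.9448, K−S=0.0000, hold=0.0000 ⇒ V=0.0000 continue  boundary S*=68.5795
step 3: (k=3,j=0): S=55.4688, K−S=54.0212, hold=53.9430 ⇒ V=54.0212 exercise | (k=3,j=1): S=84.7891, K−S=24.7009, hold=29.2304 ⇒ V=29.2304 continue | (k=3,j=2): S=129.6078, K−S=0.0000, hold=8.8409 ⇒ V=8.8409 continue | (k=3,j=3): S=198.1174, K−S=0.0000, hold=0.7903 ⇒ V=0.7903 continue  boundary S*=55.4688
step 2: (k=2,j=0): S=68.5795, K−S=40.9105, hold=42.8854 ⇒ V=42.8854 continue | (k=2,j=1): S=104.8300, K−S=4.6600, hold=20.1067 ⇒ V=20.1067 continue | (k=2,j=2): S=160.2422, K−S=0.0000, hold=5.2447 ⇒ V=5.2447 continue  boundary S*=-
step 1: (k=1,j=0): S=84.7891, K−S=24.7009, hold=32.6690 ⇒ V=32.6690 continue | (k=1,j=1): S=129.6078, K−S=0.0000, hold=13.4591 ⇒ V=13.4591 continue  boundary S*=-
step 0: (k=0,j=0): S=104.8300, K−S=4.6600, hold=24.0613 ⇒ V=24.0613 continue  boundary S*=-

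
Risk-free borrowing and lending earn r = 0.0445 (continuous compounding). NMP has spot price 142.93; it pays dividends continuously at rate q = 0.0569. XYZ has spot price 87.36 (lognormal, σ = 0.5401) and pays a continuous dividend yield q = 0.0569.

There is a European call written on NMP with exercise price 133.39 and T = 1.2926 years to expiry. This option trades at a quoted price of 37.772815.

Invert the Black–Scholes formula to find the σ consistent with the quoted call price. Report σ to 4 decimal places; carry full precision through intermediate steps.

sigma = 0.5947

At σ = 0.5947 the Black–Scholes value reproduces the quote:
σ√T = 0.5947·√1.2926 = 0.676130
d₁ = (ln(S/K) + (r−q+σ²/2)T) / (σ√T) = (ln(142.93/133.39) + (0.0445−0.0569+0.5947²/2)·1.2926) / 0.676130 = (0.069078 + 0.212547) / 0.676130 = 0.416526
d₂ = d₁ − σ√T = 0.416526 − 0.676130 = -0.259604
e^{−rT} = 0.944102
e^{−qT} = 0.929091
N(d₁) = 0.661487,  N(d₂) = 0.397585
V = S·e^{−qT}·N(d₁) − K·e^{−rT}·N(d₂) = 87.842154 − 50.069339 = 37.772815 (matching the quote); vega is positive throughout, so no other σ reproduces this price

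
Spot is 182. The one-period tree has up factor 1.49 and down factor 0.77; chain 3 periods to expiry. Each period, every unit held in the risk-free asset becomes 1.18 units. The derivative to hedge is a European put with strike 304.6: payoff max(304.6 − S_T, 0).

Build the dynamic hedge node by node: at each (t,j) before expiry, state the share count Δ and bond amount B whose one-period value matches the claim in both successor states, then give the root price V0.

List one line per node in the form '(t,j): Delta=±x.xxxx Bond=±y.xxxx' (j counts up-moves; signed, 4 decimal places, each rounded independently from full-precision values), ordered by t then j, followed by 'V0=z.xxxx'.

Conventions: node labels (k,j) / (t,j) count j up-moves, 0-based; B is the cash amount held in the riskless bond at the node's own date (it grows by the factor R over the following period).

Risk-neutral probability p* = (R−d)/(u−d) = (1.18−0.77)/(1.49−0.77) = 0.5694.
Expiry values: V(3,0)=221.5110, V(3,1)=143.8174, V(3,2)=0.0000, V(3,3)=0.0000
(2,0): S=107.9078. Δ = (V_up−V_dn)/(S_up−S_dn) = (143.8174−221.5110)/(160.7826−83.0890) = -1.0000. V = [p*·143.8174 + (1−p*)·221.5110]/1.18 = 150.2278. B = V − Δ·S = 258.1356.
(2,1): S=208.8086. Δ = (V_up−V_dn)/(S_up−S_dn) = (0.0000−143.8174)/(311.1248−160.7826) = -0.9566. V = [p*·0.0000 + (1−p*)·143.8174]/1.18 = 52.4757. B = V − Δ·S = 252.2221.
(2,2): S=404.0582. Δ = (V_up−V_dn)/(S_up−S_dn) = (0.0000−0.0000)/(602.0467−311.1248) = 0.0000. V = [p*·0.0000 + (1−p*)·0.0000]/1.18 = 0.0000. B = V − Δ·S = 0.0000.
(1,0): S=140.1400. Δ = (V_up−V_dn)/(S_up−S_dn) = (52.4757−150.2278)/(208.8086−107.9078) = -0.9688. V = [p*·52.4757 + (1−p*)·150.2278]/1.18 = 80.1385. B = V − Δ·S = 215.9052.
(1,1): S=271.1800. Δ = (V_up−V_dn)/(S_up−S_dn) = (0.0000−52.4757)/(404.0582−208.8086) = -0.2688. V = [p*·0.0000 + (1−p*)·52.4757]/1.18 = 19.1472. B = V − Δ·S = 92.0302.
(0,0): S=182.0000. Δ = (V_up−V_dn)/(S_up−S_dn) = (19.1472−80.1385)/(271.1800−140.1400) = -0.4654. V = [p*·19.1472 + (1−p*)·80.1385]/1.18 = 38.4808. B = V − Δ·S = 123.1909.
Check: Δ(0,0)·S0 + B(0,0) = 38.4808 = V0.

(0,0): Delta=-0.4654 Bond=123.1909
(1,0): Delta=-0.9688 Bond=215.9052
(1,1): Delta=-0.2688 Bond=92.0302
(2,0): Delta=-1.0000 Bond=258.1356
(2,1): Delta=-0.9566 Bond=252.2221
(2,2): Delta=0.0000 Bond=0.0000
V0=38.4808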